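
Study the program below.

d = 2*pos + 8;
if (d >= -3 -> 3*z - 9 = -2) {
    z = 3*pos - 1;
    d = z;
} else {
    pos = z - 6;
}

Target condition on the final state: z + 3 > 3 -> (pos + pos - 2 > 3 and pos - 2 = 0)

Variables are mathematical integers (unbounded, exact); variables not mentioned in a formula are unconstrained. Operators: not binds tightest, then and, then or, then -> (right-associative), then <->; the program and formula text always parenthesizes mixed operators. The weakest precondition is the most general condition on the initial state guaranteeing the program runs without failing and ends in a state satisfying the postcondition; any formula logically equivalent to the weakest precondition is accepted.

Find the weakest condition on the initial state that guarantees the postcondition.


Working backward. After the program, the postcondition z + 3 > 3 -> (pos + pos - 2 > 3 and pos - 2 = 0) must hold; in canonical form it is z > 0 -> (2*pos > 5 and pos = 2).
Then branch requires 3*pos > 1 -> (2*pos > 5 and pos = 2); else branch requires z > 0 -> (2*z > 17 and z = 8).
Before the if: ((d >= -3 -> 3*z = 7) -> (3*pos > 1 -> (2*pos > 5 and pos = 2))) and ((not (d >= -3 -> 3*z = 7)) -> (z > 0 -> (2*z > 17 and z = 8)))
Before d := 2*pos + 8: ((2*pos >= -11 -> 3*z = 7) -> (3*pos > 1 -> (2*pos > 5 and pos = 2))) and ((not (2*pos >= -11 -> 3*z = 7)) -> (z > 0 -> (2*z > 17 and z = 8)))
Answer: WP = ((2*pos >= -11 -> 3*z = 7) -> (3*pos > 1 -> (2*pos > 5 and pos = 2))) and ((not (2*pos >= -11 -> 3*z = 7)) -> (z > 0 -> (2*z > 17 and z = 8)))


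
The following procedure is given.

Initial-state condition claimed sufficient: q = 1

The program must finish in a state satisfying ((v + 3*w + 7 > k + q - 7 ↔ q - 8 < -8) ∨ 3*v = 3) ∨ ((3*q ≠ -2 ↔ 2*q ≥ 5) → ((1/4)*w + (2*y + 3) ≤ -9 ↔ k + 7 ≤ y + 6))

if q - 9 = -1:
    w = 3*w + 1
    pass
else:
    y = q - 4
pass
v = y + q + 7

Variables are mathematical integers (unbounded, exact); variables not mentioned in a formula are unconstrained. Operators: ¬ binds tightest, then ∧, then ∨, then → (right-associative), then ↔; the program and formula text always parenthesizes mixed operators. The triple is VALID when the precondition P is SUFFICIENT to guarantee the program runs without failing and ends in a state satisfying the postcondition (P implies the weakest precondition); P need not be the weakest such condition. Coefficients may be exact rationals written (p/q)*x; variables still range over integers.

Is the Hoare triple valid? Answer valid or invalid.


Working backward. After the program, the postcondition ((v + 3*w + 7 > k + q - 7 ↔ q - 8 < -8) ∨ 3*v = 3) ∨ ((3*q ≠ -2 ↔ 2*q ≥ 5) → ((1/4)*w + (2*y + 3) ≤ -9 ↔ k + 7 ≤ y + 6)) must hold; in canonical form it is (v + 3*w > k + q - 14 ↔ q < 0) ∨ 3*v = 3 ∨ ((3*q ≠ -2 ↔ 2*q ≥ 5) → ((1/4)*w + 2*y ≤ -12 ↔ k ≤ y - 1)).
Before v := y + q + 7: (3*w + y > k - 21 ↔ q < 0) ∨ 3*q + 3*y = -18 ∨ ((3*q ≠ -2 ↔ 2*q ≥ 5) → ((1/4)*w + 2*y ≤ -12 ↔ k ≤ y - 1))
Before skip: (3*w + y > k - 21 ↔ q < 0) ∨ 3*q + 3*y = -18 ∨ ((3*q ≠ -2 ↔ 2*q ≥ 5) → ((1/4)*w + 2*y ≤ -12 ↔ k ≤ y - 1))
Then branch requires (9*w + y > k - 24 ↔ q < 0) ∨ 3*q + 3*y = -18 ∨ ((3*q ≠ -2 ↔ 2*q ≥ 5) → ((3/4)*w + 2*y ≤ -49/4 ↔ k ≤ y - 1)); else branch requires (q + 3*w > k - 17 ↔ q < 0) ∨ 6*q = -6 ∨ ((3*q ≠ -2 ↔ 2*q ≥ 5) → (2*q + (1/4)*w ≤ -4 ↔ k ≤ q - 5)).
Before the if: (q = 8 → ((9*w + y > k - 24 ↔ q < 0) ∨ 3*q + 3*y = -18 ∨ ((3*q ≠ -2 ↔ 2*q ≥ 5) → ((3/4)*w + 2*y ≤ -49/4 ↔ k ≤ y - 1)))) ∧ ((¬(q = 8)) → ((q + 3*w > k - 17 ↔ q < 0) ∨ 6*q = -6 ∨ ((3*q ≠ -2 ↔ 2*q ≥ 5) → (2*q + (1/4)*w ≤ -4 ↔ k ≤ q - 5))))
The weakest precondition is (q = 8 → ((9*w + y > k - 24 ↔ q < 0) ∨ 3*q + 3*y = -18 ∨ ((3*q ≠ -2 ↔ 2*q ≥ 5) → ((3/4)*w + 2*y ≤ -49/4 ↔ k ≤ y - 1)))) ∧ ((¬(q = 8)) → ((q + 3*w > k - 17 ↔ q < 0) ∨ 6*q = -6 ∨ ((3*q ≠ -2 ↔ 2*q ≥ 5) → (2*q + (1/4)*w ≤ -4 ↔ k ≤ q - 5)))).
Check whether q = 1 implies it.
Every state satisfying the precondition satisfies the weakest precondition: the implication holds.
Answer: valid


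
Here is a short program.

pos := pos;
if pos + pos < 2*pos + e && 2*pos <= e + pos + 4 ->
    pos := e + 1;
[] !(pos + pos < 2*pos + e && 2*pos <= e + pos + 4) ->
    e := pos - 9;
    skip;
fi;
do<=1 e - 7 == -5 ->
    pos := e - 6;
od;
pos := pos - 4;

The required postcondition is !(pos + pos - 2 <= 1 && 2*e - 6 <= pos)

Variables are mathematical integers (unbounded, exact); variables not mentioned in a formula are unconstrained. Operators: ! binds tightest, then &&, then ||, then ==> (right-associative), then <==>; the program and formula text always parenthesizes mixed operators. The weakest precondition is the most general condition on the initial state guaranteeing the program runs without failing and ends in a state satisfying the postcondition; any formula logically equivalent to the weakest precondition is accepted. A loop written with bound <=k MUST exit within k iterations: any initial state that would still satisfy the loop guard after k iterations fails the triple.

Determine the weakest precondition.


Working backward. After the program, the postcondition !(pos + pos - 2 <= 1 && 2*e - 6 <= pos) must hold; in canonical form it is !(2*pos <= 3 && 2*e <= pos + 6).
Before pos := pos - 4: !(2*pos <= 11 && 2*e <= pos + 2)
Before the loop (bound <=1), unroll the exhaustion recursion (WP_0 = exit-now case; WP_j = one more guarded iteration, up to j = 1):
  WP_0: (!(e == 2)) && (!(2*pos <= 11 && 2*e <= pos + 2))
  WP_1: (e == 2 ==> ((!(e == 2)) && (!(2*e <= 23 && e <= -4)))) && ((!(e == 2)) ==> (!(2*pos <= 11 && 2*e <= pos + 2)))
So before the loop: (e == 2 ==> ((!(e == 2)) && (!(2*e <= 23 && e <= -4)))) && ((!(e == 2)) ==> (!(2*pos <= 11 && 2*e <= pos + 2)))
Then branch requires (e == 2 ==> ((!(e == 2)) && (!(2*e <= 23 && e <= -4)))) && ((!(e == 2)) ==> (!(2*e <= 9 && e <= 3))); else branch requires (pos == 11 ==> ((!(pos == 11)) && (!(2*pos <= 41 && pos <= 5)))) && ((!(pos == 11)) ==> (!(2*pos <= 11 && pos <= 20))).
Before the if: ((e > 0 && pos <= e + 4) ==> ((e == 2 ==> ((!(e == 2)) && (!(2*e <= 23 && e <= -4)))) && ((!(e == 2)) ==> (!(2*e <= 9 && e <= 3))))) && ((!(e > 0 && pos <= e + 4)) ==> ((pos == 11 ==> ((!(pos == 11)) && (!(2*pos <= 41 && pos <= 5)))) && ((!(pos == 11)) ==> (!(2*pos <= 11 && pos <= 20)))))
Before pos := pos: ((e > 0 && pos <= e + 4) ==> ((e == 2 ==> ((!(e == 2)) && (!(2*e <= 23 && e <= -4)))) && ((!(e == 2)) ==> (!(2*e <= 9 && e <= 3))))) && ((!(e > 0 && pos <= e + 4)) ==> ((pos == 11 ==> ((!(pos == 11)) && (!(2*pos <= 41 && pos <= 5)))) && ((!(pos == 11)) ==> (!(2*pos <= 11 && pos <= 20)))))
Answer: WP = ((e > 0 && pos <= e + 4) ==> ((e == 2 ==> ((!(e == 2)) && (!(2*e <= 23 && e <= -4)))) && ((!(e == 2)) ==> (!(2*e <= 9 && e <= 3))))) && ((!(e > 0 && pos <= e + 4)) ==> ((pos == 11 ==> ((!(pos == 11)) && (!(2*pos <= 41 && pos <= 5)))) && ((!(pos == 11)) ==> (!(2*pos <= 11 && pos <= 20)))))


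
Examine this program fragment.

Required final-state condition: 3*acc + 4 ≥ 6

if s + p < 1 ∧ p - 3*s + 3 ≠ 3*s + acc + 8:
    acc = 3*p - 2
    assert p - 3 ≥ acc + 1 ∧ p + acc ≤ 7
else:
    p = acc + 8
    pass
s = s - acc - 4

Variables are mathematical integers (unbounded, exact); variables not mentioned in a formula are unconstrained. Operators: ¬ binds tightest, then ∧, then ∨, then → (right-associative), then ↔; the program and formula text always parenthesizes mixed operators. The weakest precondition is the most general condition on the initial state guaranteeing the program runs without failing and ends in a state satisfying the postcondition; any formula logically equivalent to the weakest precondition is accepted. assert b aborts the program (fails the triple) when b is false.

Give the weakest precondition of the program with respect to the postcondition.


Working backward. After the program, the postcondition 3*acc + 4 ≥ 6 must hold; in canonical form it is 3*acc ≥ 2.
Before s := s - acc - 4: 3*acc ≥ 2
Then branch requires 2*p ≤ -2 ∧ 4*p ≤ 9 ∧ 9*p ≥ 8; else branch requires 3*acc ≥ 2.
Before the if: ((p + s < 1 ∧ p ≠ acc + 6*s + 5) → (2*p ≤ -2 ∧ 4*p ≤ 9 ∧ 9*p ≥ 8)) ∧ ((¬(p + s < 1 ∧ p ≠ acc + 6*s + 5)) → 3*acc ≥ 2)
Answer: WP = ((p + s < 1 ∧ p ≠ acc + 6*s + 5) → (2*p ≤ -2 ∧ 4*p ≤ 9 ∧ 9*p ≥ 8)) ∧ ((¬(p + s < 1 ∧ p ≠ acc + 6*s + 5)) → 3*acc ≥ 2)


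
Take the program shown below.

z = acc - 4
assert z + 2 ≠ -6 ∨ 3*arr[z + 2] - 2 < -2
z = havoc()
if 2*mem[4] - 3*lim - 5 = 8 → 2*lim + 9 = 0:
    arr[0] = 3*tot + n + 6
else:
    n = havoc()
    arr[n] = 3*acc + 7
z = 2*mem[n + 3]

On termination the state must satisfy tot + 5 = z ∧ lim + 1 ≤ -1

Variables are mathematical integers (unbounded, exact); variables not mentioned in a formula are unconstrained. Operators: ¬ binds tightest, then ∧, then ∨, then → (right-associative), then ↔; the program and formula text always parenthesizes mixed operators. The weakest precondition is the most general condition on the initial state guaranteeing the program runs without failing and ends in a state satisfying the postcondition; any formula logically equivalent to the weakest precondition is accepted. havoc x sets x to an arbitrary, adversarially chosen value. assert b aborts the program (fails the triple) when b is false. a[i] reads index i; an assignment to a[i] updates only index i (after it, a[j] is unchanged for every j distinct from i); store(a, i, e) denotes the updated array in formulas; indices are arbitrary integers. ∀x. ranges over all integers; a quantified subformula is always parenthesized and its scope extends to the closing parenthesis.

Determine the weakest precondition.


Working backward. After the program, the postcondition tot + 5 = z ∧ lim + 1 ≤ -1 must hold; in canonical form it is tot = z - 5 ∧ lim ≤ -2.
Before z := 2*mem[n + 3]: tot = 2*mem[n + 3] - 5 ∧ lim ≤ -2
Then branch requires tot = 2*mem[n + 3] - 5 ∧ lim ≤ -2; else branch requires ∀n_1. (tot = 2*mem[n_1 + 3] - 5 ∧ lim ≤ -2).
Before the if: ((2*mem[4] = 3*lim + 13 → 2*lim = -9) → (tot = 2*mem[n + 3] - 5 ∧ lim ≤ -2)) ∧ ((¬(2*mem[4] = 3*lim + 13 → 2*lim = -9)) → (∀n_1. (tot = 2*mem[n_1 + 3] - 5 ∧ lim ≤ -2)))
Before havoc z: ((2*mem[4] = 3*lim + 13 → 2*lim = -9) → (tot = 2*mem[n + 3] - 5 ∧ lim ≤ -2)) ∧ ((¬(2*mem[4] = 3*lim + 13 → 2*lim = -9)) → (∀n_1. (tot = 2*mem[n_1 + 3] - 5 ∧ lim ≤ -2)))
Before assert z + 2 ≠ -6 ∨ 3*arr[z + 2] - 2 < -2: (z ≠ -8 ∨ 3*arr[z + 2] < 0) ∧ ((2*mem[4] = 3*lim + 13 → 2*lim = -9) → (tot = 2*mem[n + 3] - 5 ∧ lim ≤ -2)) ∧ ((¬(2*mem[4] = 3*lim + 13 → 2*lim = -9)) → (∀n_1. (tot = 2*mem[n_1 + 3] - 5 ∧ lim ≤ -2)))
Before z := acc - 4: (acc ≠ -4 ∨ 3*arr[acc - 2] < 0) ∧ ((2*mem[4] = 3*lim + 13 → 2*lim = -9) → (tot = 2*mem[n + 3] - 5 ∧ lim ≤ -2)) ∧ ((¬(2*mem[4] = 3*lim + 13 → 2*lim = -9)) → (∀n_1. (tot = 2*mem[n_1 + 3] - 5 ∧ lim ≤ -2)))
Answer: WP = (acc ≠ -4 ∨ 3*arr[acc - 2] < 0) ∧ ((2*mem[4] = 3*lim + 13 → 2*lim = -9) → (tot = 2*mem[n + 3] - 5 ∧ lim ≤ -2)) ∧ ((¬(2*mem[4] = 3*lim + 13 → 2*lim = -9)) → (∀n_1. (tot = 2*mem[n_1 + 3] - 5 ∧ lim ≤ -2)))


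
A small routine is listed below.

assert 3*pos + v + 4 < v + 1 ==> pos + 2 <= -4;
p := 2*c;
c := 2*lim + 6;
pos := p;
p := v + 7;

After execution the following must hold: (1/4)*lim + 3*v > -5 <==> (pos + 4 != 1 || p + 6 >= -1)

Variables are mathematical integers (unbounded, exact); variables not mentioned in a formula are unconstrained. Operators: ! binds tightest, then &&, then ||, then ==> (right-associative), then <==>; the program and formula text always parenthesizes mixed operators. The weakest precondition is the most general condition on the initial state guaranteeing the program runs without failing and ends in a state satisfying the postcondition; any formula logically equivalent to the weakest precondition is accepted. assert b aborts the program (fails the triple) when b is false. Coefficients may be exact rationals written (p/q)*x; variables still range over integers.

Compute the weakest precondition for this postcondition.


Working backward. After the program, the postcondition (1/4)*lim + 3*v > -5 <==> (pos + 4 != 1 || p + 6 >= -1) must hold; in canonical form it is (1/4)*lim + 3*v > -5 <==> (pos != -3 || p >= -7).
Before p := v + 7: (1/4)*lim + 3*v > -5 <==> (pos != -3 || v >= -14)
Before pos := p: (1/4)*lim + 3*v > -5 <==> (p != -3 || v >= -14)
Before c := 2*lim + 6: (1/4)*lim + 3*v > -5 <==> (p != -3 || v >= -14)
Before p := 2*c: (1/4)*lim + 3*v > -5 <==> (2*c != -3 || v >= -14)
Before assert 3*pos + v + 4 < v + 1 ==> pos + 2 <= -4: (3*pos < -3 ==> pos <= -6) && ((1/4)*lim + 3*v > -5 <==> (2*c != -3 || v >= -14))
Answer: WP = (3*pos < -3 ==> pos <= -6) && ((1/4)*lim + 3*v > -5 <==> (2*c != -3 || v >= -14))


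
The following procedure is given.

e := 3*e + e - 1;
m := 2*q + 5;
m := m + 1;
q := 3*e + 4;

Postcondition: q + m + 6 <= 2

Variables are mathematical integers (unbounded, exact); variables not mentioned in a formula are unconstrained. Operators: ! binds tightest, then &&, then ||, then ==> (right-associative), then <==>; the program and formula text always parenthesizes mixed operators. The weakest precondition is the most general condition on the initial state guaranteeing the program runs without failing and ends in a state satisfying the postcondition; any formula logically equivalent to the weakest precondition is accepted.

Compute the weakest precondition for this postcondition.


Working backward. After the program, the postcondition q + m + 6 <= 2 must hold; in canonical form it is m + q <= -4.
Before q := 3*e + 4: 3*e + m <= -8
Before m := m + 1: 3*e + m <= -9
Before m := 2*q + 5: 3*e + 2*q <= -14
Before e := 3*e + e - 1: 12*e + 2*q <= -11
Answer: WP = 12*e + 2*q <= -11


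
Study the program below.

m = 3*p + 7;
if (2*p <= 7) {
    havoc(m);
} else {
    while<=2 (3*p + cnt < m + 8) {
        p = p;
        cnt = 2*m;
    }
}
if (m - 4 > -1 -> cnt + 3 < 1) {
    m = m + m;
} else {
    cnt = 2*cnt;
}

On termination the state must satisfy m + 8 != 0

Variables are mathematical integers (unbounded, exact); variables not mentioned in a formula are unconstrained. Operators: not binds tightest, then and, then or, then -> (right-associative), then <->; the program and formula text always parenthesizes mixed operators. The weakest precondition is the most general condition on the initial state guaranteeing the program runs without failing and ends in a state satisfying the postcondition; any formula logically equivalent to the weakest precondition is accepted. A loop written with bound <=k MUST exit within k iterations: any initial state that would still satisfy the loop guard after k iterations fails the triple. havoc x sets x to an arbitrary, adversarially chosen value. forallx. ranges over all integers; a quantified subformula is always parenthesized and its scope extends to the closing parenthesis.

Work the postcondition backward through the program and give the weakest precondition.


Working backward. After the program, the postcondition m + 8 != 0 must hold; in canonical form it is m != -8.
Then branch requires 2*m != -8; else branch requires m != -8.
Before the if: ((m > 3 -> cnt < -2) -> 2*m != -8) and ((not (m > 3 -> cnt < -2)) -> m != -8)
Then branch requires forall m_1. (((m_1 > 3 -> cnt < -2) -> 2*m_1 != -8) and ((not (m_1 > 3 -> cnt < -2)) -> m_1 != -8)); else branch requires (cnt + 3*p < m + 8 -> ((m + 3*p < 8 -> ((not (m + 3*p < 8)) and ((m > 3 -> 2*m < -2) -> 2*m != -8) and ((not (m > 3 -> 2*m < -2)) -> m != -8))) and ((not (m + 3*p < 8)) -> (((m > 3 -> 2*m < -2) -> 2*m != -8) and ((not (m > 3 -> 2*m < -2)) -> m != -8))))) and ((not (cnt + 3*p < m + 8)) -> (((m > 3 -> cnt < -2) -> 2*m != -8) and ((not (m > 3 -> cnt < -2)) -> m != -8))).
Before the if: (2*p <= 7 -> (forall m_1. (((m_1 > 3 -> cnt < -2) -> 2*m_1 != -8) and ((not (m_1 > 3 -> cnt < -2)) -> m_1 != -8)))) and ((not (2*p <= 7)) -> ((cnt + 3*p < m + 8 -> ((m + 3*p < 8 -> ((not (m + 3*p < 8)) and ((m > 3 -> 2*m < -2) -> 2*m != -8) and ((not (m > 3 -> 2*m < -2)) -> m != -8))) and ((not (m + 3*p < 8)) -> (((m > 3 -> 2*m < -2) -> 2*m != -8) and ((not (m > 3 -> 2*m < -2)) -> m != -8))))) and ((not (cnt + 3*p < m + 8)) -> (((m > 3 -> cnt < -2) -> 2*m != -8) and ((not (m > 3 -> cnt < -2)) -> m != -8)))))
Before m := 3*p + 7: (2*p <= 7 -> (forall m_1. (((m_1 > 3 -> cnt < -2) -> 2*m_1 != -8) and ((not (m_1 > 3 -> cnt < -2)) -> m_1 != -8)))) and ((not (2*p <= 7)) -> ((cnt < 15 -> ((6*p < 1 -> ((not (6*p < 1)) and ((3*p > -4 -> 6*p < -16) -> 6*p != -22) and ((not (3*p > -4 -> 6*p < -16)) -> 3*p != -15))) and ((not (6*p < 1)) -> (((3*p > -4 -> 6*p < -16) -> 6*p != -22) and ((not (3*p > -4 -> 6*p < -16)) -> 3*p != -15))))) and ((not (cnt < 15)) -> (((3*p > -4 -> cnt < -2) -> 6*p != -22) and ((not (3*p > -4 -> cnt < -2)) -> 3*p != -15)))))
Answer: WP = (2*p <= 7 -> (forall m_1. (((m_1 > 3 -> cnt < -2) -> 2*m_1 != -8) and ((not (m_1 > 3 -> cnt < -2)) -> m_1 != -8)))) and ((not (2*p <= 7)) -> ((cnt < 15 -> ((6*p < 1 -> ((not (6*p < 1)) and ((3*p > -4 -> 6*p < -16) -> 6*p != -22) and ((not (3*p > -4 -> 6*p < -16)) -> 3*p != -15))) and ((not (6*p < 1)) -> (((3*p > -4 -> 6*p < -16) -> 6*p != -22) and ((not (3*p > -4 -> 6*p < -16)) -> 3*p != -15))))) and ((not (cnt < 15)) -> (((3*p > -4 -> cnt < -2) -> 6*p != -22) and ((not (3*p > -4 -> cnt < -2)) -> 3*p != -15)))))


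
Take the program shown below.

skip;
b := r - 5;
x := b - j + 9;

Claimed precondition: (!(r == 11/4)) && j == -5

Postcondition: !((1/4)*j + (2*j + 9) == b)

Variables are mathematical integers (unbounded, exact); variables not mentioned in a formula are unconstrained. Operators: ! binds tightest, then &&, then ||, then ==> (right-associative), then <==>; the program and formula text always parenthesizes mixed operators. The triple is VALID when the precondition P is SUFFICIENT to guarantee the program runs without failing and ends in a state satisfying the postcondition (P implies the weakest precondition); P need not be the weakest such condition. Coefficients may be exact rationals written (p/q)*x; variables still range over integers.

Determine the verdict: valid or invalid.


Working backward. After the program, the postcondition !((1/4)*j + (2*j + 9) == b) must hold; in canonical form it is !((9/4)*j == b - 9).
Before x := b - j + 9: !((9/4)*j == b - 9)
Before b := r - 5: !((9/4)*j == r - 14)
Before skip: !((9/4)*j == r - 14)
The weakest precondition is !((9/4)*j == r - 14).
Check whether (!(r == 11/4)) && j == -5 implies it.
Every state satisfying the precondition satisfies the weakest precondition: the implication holds.
Answer: valid


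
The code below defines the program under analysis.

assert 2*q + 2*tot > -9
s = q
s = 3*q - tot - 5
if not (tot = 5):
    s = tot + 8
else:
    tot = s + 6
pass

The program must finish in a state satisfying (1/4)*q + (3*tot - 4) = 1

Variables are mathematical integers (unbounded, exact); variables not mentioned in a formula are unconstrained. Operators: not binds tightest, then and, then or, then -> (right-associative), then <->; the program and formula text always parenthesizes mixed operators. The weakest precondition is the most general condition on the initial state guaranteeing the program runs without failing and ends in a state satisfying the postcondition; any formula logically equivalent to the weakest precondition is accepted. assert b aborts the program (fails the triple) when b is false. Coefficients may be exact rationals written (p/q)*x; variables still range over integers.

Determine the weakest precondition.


Working backward. After the program, the postcondition (1/4)*q + (3*tot - 4) = 1 must hold; in canonical form it is (1/4)*q + 3*tot = 5.
Before skip: (1/4)*q + 3*tot = 5
Then branch requires (1/4)*q + 3*tot = 5; else branch requires (1/4)*q + 3*s = -13.
Before the if: ((not (tot = 5)) -> (1/4)*q + 3*tot = 5) and (tot = 5 -> (1/4)*q + 3*s = -13)
Before s := 3*q - tot - 5: ((not (tot = 5)) -> (1/4)*q + 3*tot = 5) and (tot = 5 -> (37/4)*q = 3*tot + 2)
Before s := q: ((not (tot = 5)) -> (1/4)*q + 3*tot = 5) and (tot = 5 -> (37/4)*q = 3*tot + 2)
Before assert 2*q + 2*tot > -9: 2*q + 2*tot > -9 and ((not (tot = 5)) -> (1/4)*q + 3*tot = 5) and (tot = 5 -> (37/4)*q = 3*tot + 2)
Answer: WP = 2*q + 2*tot > -9 and ((not (tot = 5)) -> (1/4)*q + 3*tot = 5) and (tot = 5 -> (37/4)*q = 3*tot + 2)


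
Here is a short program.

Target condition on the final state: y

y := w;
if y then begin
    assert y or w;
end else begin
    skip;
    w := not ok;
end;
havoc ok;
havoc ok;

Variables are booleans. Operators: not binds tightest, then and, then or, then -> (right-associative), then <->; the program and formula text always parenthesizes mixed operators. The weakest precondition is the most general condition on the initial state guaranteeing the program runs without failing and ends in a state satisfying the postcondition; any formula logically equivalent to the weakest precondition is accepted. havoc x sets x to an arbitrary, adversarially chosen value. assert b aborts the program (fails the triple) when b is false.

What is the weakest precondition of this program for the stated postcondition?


Working backward. After the program, y must hold.
Before havoc ok: y
Before havoc ok: y
Then branch requires (y or w) and y; else branch requires y.
Before the if: (y -> ((y or w) and y)) and ((not y) -> y)
Before y := w: (not w) -> w
Answer: WP = (not w) -> w


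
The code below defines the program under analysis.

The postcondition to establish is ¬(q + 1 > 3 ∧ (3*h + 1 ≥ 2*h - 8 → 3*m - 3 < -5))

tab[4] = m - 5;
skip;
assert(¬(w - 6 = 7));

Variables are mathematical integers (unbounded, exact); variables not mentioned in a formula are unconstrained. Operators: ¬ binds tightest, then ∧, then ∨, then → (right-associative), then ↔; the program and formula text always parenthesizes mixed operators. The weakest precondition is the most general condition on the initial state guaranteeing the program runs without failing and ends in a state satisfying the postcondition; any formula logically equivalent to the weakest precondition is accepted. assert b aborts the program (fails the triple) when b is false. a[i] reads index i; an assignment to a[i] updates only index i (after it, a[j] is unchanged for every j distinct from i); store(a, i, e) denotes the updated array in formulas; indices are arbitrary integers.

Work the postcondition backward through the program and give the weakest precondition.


Working backward. After the program, the postcondition ¬(q + 1 > 3 ∧ (3*h + 1 ≥ 2*h - 8 → 3*m - 3 < -5)) must hold; in canonical form it is ¬(q > 2 ∧ (h ≥ -9 → 3*m < -2)).
Before assert ¬(w - 6 = 7): (¬(w = 13)) ∧ (¬(q > 2 ∧ (h ≥ -9 → 3*m < -2)))
Before skip: (¬(w = 13)) ∧ (¬(q > 2 ∧ (h ≥ -9 → 3*m < -2)))
Before tab[4] := m - 5: (¬(w = 13)) ∧ (¬(q > 2 ∧ (h ≥ -9 → 3*m < -2)))
Answer: WP = (¬(w = 13)) ∧ (¬(q > 2 ∧ (h ≥ -9 → 3*m < -2)))


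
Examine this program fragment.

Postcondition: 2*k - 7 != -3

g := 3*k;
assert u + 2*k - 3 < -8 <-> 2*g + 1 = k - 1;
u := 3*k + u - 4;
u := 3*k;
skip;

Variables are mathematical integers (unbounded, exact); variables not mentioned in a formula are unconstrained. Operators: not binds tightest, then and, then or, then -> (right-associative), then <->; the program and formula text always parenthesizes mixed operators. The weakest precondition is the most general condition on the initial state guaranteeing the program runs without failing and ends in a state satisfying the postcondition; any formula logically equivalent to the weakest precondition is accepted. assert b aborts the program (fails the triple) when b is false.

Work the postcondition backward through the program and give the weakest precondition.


Working backward. After the program, the postcondition 2*k - 7 != -3 must hold; in canonical form it is 2*k != 4.
Before skip: 2*k != 4
Before u := 3*k: 2*k != 4
Before u := 3*k + u - 4: 2*k != 4
Before assert u + 2*k - 3 < -8 <-> 2*g + 1 = k - 1: (2*k + u < -5 <-> 2*g = k - 2) and 2*k != 4
Before g := 3*k: (2*k + u < -5 <-> 5*k = -2) and 2*k != 4
Answer: WP = (2*k + u < -5 <-> 5*k = -2) and 2*k != 4


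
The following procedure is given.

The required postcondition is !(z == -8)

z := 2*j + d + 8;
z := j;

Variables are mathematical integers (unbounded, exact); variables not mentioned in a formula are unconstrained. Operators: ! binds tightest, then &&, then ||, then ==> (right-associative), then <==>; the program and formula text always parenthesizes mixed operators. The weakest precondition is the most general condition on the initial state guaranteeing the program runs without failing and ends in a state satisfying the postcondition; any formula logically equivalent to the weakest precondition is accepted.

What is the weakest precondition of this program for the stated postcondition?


Working backward. After the program, !(z == -8) must hold.
Before z := j: !(j == -8)
Before z := 2*j + d + 8: !(j == -8)
Answer: WP = !(j == -8)


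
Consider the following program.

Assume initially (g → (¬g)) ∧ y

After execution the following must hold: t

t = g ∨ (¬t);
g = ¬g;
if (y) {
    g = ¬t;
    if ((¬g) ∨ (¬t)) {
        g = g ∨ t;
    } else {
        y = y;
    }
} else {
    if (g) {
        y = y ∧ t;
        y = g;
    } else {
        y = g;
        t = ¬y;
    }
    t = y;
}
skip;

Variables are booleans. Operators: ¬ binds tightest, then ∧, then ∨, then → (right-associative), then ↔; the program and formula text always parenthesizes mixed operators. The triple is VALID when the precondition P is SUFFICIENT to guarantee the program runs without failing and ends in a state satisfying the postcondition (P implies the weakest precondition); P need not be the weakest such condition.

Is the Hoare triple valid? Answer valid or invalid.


Working backward. After the program, t must hold.
Before skip: t
Then branch requires t; else branch requires (¬g) → g.
Before the if: (y → t) ∧ ((¬y) → ((¬g) → g))
Before g := ¬g: (y → t) ∧ ((¬y) → (g → (¬g)))
Before t := g ∨ (¬t): (y → (g ∨ (¬t))) ∧ ((¬y) → (g → (¬g)))
The weakest precondition is (y → (g ∨ (¬t))) ∧ ((¬y) → (g → (¬g))).
Check whether (g → (¬g)) ∧ y implies it.
Countermodel: at the initial state g = false, t = true, y = true, the precondition holds but the weakest precondition fails.
Answer: invalid


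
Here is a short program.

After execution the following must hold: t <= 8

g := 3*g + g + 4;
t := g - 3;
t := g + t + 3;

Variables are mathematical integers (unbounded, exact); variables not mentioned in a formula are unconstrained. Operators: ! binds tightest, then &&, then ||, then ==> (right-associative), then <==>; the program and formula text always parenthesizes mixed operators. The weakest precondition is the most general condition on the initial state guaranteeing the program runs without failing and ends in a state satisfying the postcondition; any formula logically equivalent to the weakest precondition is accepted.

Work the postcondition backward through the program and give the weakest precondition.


Working backward. After the program, t <= 8 must hold.
Before t := g + t + 3: g + t <= 5
Before t := g - 3: 2*g <= 8
Before g := 3*g + g + 4: 8*g <= 0
Answer: WP = 8*g <= 0


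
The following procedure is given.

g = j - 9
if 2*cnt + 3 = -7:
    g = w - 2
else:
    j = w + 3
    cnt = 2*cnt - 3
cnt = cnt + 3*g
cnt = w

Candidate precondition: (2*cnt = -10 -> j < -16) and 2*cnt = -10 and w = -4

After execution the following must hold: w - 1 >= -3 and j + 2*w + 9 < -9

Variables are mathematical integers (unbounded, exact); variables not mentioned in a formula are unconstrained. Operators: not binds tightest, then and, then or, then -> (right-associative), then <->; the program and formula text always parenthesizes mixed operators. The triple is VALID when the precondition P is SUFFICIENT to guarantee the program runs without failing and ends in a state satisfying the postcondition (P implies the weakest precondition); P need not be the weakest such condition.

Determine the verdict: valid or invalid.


Working backward. After the program, the postcondition w - 1 >= -3 and j + 2*w + 9 < -9 must hold; in canonical form it is w >= -2 and j + 2*w < -18.
Before cnt := w: w >= -2 and j + 2*w < -18
Before cnt := cnt + 3*g: w >= -2 and j + 2*w < -18
Then branch requires w >= -2 and j + 2*w < -18; else branch requires w >= -2 and 3*w < -21.
Before the if: (2*cnt = -10 -> (w >= -2 and j + 2*w < -18)) and ((not (2*cnt = -10)) -> (w >= -2 and 3*w < -21))
Before g := j - 9: (2*cnt = -10 -> (w >= -2 and j + 2*w < -18)) and ((not (2*cnt = -10)) -> (w >= -2 and 3*w < -21))
The weakest precondition is (2*cnt = -10 -> (w >= -2 and j + 2*w < -18)) and ((not (2*cnt = -10)) -> (w >= -2 and 3*w < -21)).
Check whether (2*cnt = -10 -> j < -16) and 2*cnt = -10 and w = -4 implies it.
Countermodel: at the initial state cnt = -5, j = -17, w = -4, the precondition holds but the weakest precondition fails.
Answer: invalid


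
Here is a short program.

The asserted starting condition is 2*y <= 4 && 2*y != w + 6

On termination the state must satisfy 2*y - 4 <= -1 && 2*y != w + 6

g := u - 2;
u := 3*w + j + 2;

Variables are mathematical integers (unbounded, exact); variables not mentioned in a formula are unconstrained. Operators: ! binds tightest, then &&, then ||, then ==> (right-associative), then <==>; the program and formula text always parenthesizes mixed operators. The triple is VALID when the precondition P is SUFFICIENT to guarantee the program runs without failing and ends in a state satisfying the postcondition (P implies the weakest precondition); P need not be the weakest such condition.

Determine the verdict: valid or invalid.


Working backward. After the program, the postcondition 2*y - 4 <= -1 && 2*y != w + 6 must hold; in canonical form it is 2*y <= 3 && 2*y != w + 6.
Before u := 3*w + j + 2: 2*y <= 3 && 2*y != w + 6
Before g := u - 2: 2*y <= 3 && 2*y != w + 6
The weakest precondition is 2*y <= 3 && 2*y != w + 6.
Check whether 2*y <= 4 && 2*y != w + 6 implies it.
Countermodel: at the initial state w = -1, y = 2, the precondition holds but the weakest precondition fails.
Answer: invalid


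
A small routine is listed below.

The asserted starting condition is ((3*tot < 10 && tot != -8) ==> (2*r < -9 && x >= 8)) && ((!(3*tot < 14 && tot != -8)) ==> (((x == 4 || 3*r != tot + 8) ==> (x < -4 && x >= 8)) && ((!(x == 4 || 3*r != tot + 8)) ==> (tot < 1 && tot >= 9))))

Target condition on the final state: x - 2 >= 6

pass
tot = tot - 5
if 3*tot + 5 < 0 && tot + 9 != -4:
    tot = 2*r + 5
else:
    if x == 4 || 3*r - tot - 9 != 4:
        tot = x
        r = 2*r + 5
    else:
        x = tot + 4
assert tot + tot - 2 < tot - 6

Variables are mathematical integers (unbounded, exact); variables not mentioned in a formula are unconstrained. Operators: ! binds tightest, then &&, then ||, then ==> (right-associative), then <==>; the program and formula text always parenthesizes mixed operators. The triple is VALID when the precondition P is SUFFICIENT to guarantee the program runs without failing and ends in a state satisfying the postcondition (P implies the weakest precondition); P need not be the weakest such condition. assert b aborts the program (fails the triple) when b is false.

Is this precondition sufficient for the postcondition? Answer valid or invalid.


Working backward. After the program, the postcondition x - 2 >= 6 must hold; in canonical form it is x >= 8.
Before assert tot + tot - 2 < tot - 6: tot < -4 && x >= 8
Then branch requires 2*r < -9 && x >= 8; else branch requires ((x == 4 || 3*r != tot + 13) ==> (x < -4 && x >= 8)) && ((!(x == 4 || 3*r != tot + 13)) ==> (tot < -4 && tot >= 4)).
Before the if: ((3*tot < -5 && tot != -13) ==> (2*r < -9 && x >= 8)) && ((!(3*tot < -5 && tot != -13)) ==> (((x == 4 || 3*r != tot + 13) ==> (x < -4 && x >= 8)) && ((!(x == 4 || 3*r != tot + 13)) ==> (tot < -4 && tot >= 4))))
Before tot := tot - 5: ((3*tot < 10 && tot != -8) ==> (2*r < -9 && x >= 8)) && ((!(3*tot < 10 && tot != -8)) ==> (((x == 4 || 3*r != tot + 8) ==> (x < -4 && x >= 8)) && ((!(x == 4 || 3*r != tot + 8)) ==> (tot < 1 && tot >= 9))))
Before skip: ((3*tot < 10 && tot != -8) ==> (2*r < -9 && x >= 8)) && ((!(3*tot < 10 && tot != -8)) ==> (((x == 4 || 3*r != tot + 8) ==> (x < -4 && x >= 8)) && ((!(x == 4 || 3*r != tot + 8)) ==> (tot < 1 && tot >= 9))))
The weakest precondition is ((3*tot < 10 && tot != -8) ==> (2*r < -9 && x >= 8)) && ((!(3*tot < 10 && tot != -8)) ==> (((x == 4 || 3*r != tot + 8) ==> (x < -4 && x >= 8)) && ((!(x == 4 || 3*r != tot + 8)) ==> (tot < 1 && tot >= 9)))).
Check whether ((3*tot < 10 && tot != -8) ==> (2*r < -9 && x >= 8)) && ((!(3*tot < 14 && tot != -8)) ==> (((x == 4 || 3*r != tot + 8) ==> (x < -4 && x >= 8)) && ((!(x == 4 || 3*r != tot + 8)) ==> (tot < 1 && tot >= 9)))) implies it.
Countermodel: at the initial state r = 4, tot = 4, x = -5, the precondition holds but the weakest precondition fails.
Answer: invalid


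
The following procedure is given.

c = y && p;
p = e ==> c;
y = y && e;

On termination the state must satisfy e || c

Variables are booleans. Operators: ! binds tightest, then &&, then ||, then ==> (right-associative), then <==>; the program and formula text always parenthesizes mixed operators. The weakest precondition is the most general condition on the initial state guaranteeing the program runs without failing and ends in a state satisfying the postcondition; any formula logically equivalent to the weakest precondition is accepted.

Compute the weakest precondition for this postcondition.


Working backward. After the program, e || c must hold.
Before y := y && e: e || c
Before p := e ==> c: e || c
Before c := y && p: e || (y && p)
Answer: WP = e || (y && p)


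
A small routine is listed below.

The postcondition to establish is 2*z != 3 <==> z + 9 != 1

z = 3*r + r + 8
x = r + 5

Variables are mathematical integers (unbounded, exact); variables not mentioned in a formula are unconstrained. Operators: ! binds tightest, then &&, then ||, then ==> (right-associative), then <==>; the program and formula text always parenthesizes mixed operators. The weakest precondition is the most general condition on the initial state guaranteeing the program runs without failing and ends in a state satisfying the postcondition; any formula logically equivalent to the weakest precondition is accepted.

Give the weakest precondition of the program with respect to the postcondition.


Working backward. After the program, the postcondition 2*z != 3 <==> z + 9 != 1 must hold; in canonical form it is 2*z != 3 <==> z != -8.
Before x := r + 5: 2*z != 3 <==> z != -8
Before z := 3*r + r + 8: 8*r != -13 <==> 4*r != -16
Answer: WP = 8*r != -13 <==> 4*r != -16


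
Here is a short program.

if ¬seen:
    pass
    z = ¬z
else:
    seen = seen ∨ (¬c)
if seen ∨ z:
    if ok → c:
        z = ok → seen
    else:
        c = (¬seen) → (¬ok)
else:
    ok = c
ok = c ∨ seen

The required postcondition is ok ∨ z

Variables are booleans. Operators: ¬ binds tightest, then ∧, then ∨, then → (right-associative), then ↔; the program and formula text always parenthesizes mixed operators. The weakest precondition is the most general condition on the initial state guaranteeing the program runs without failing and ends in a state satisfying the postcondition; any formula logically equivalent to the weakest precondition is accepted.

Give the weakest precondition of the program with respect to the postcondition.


Working backward. After the program, ok ∨ z must hold.
Before ok := c ∨ seen: c ∨ seen ∨ z
Then branch requires ((ok → c) → (c ∨ seen ∨ (ok → seen))) ∧ ((¬(ok → c)) → (((¬seen) → (¬ok)) ∨ seen ∨ z)); else branch requires c ∨ seen ∨ z.
Before the if: ((seen ∨ z) → (((ok → c) → (c ∨ seen ∨ (ok → seen))) ∧ ((¬(ok → c)) → (((¬seen) → (¬ok)) ∨ seen ∨ z)))) ∧ ((¬(seen ∨ z)) → (c ∨ seen ∨ z))
Then branch requires ((seen ∨ (¬z)) → (((ok → c) → (c ∨ seen ∨ (ok → seen))) ∧ ((¬(ok → c)) → (((¬seen) → (¬ok)) ∨ seen ∨ (¬z))))) ∧ ((¬(seen ∨ (¬z))) → (c ∨ seen ∨ (¬z))); else branch requires (seen ∨ (¬c) ∨ z) → ((¬(ok → c)) → (((¬(seen ∨ (¬c))) → (¬ok)) ∨ seen ∨ (¬c) ∨ z)).
Before the if: ((¬seen) → (((seen ∨ (¬z)) → (((ok → c) → (c ∨ seen ∨ (ok → seen))) ∧ ((¬(ok → c)) → (((¬seen) → (¬ok)) ∨ seen ∨ (¬z))))) ∧ ((¬(seen ∨ (¬z))) → (c ∨ seen ∨ (¬z))))) ∧ (seen → ((seen ∨ (¬c) ∨ z) → ((¬(ok → c)) → (((¬(seen ∨ (¬c))) → (¬ok)) ∨ seen ∨ (¬c) ∨ z))))
Answer: WP = ((¬seen) → (((seen ∨ (¬z)) → (((ok → c) → (c ∨ seen ∨ (ok → seen))) ∧ ((¬(ok → c)) → (((¬seen) → (¬ok)) ∨ seen ∨ (¬z))))) ∧ ((¬(seen ∨ (¬z))) → (c ∨ seen ∨ (¬z))))) ∧ (seen → ((seen ∨ (¬c) ∨ z) → ((¬(ok → c)) → (((¬(seen ∨ (¬c))) → (¬ok)) ∨ seen ∨ (¬c) ∨ z))))


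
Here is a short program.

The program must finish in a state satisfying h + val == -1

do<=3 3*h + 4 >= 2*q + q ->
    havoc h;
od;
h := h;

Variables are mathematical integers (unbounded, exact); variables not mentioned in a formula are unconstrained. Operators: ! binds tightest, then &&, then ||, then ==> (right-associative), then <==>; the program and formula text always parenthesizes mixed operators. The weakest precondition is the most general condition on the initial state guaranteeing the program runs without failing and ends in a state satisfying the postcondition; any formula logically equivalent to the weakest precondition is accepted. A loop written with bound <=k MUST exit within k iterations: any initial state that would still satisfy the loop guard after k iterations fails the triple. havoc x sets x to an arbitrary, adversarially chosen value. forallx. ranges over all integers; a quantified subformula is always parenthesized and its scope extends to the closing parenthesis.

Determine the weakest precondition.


Working backward. After the program, h + val == -1 must hold.
Before h := h: h + val == -1
Before the loop (bound <=3), unroll the exhaustion recursion (WP_0 = exit-now case; WP_j = one more guarded iteration, up to j = 3):
  WP_0: (!(3*h >= 3*q - 4)) && h + val == -1
  WP_1: (3*h >= 3*q - 4 ==> (forall h_1. ((!(3*h_1 >= 3*q - 4)) && h_1 + val == -1))) && ((!(3*h >= 3*q - 4)) ==> h + val == -1)
  WP_2: (3*h >= 3*q - 4 ==> (forall h_2. ((3*h_2 >= 3*q - 4 ==> (forall h_1. ((!(3*h_1 >= 3*q - 4)) && h_1 + val == -1))) && ((!(3*h_2 >= 3*q - 4)) ==> h_2 + val == -1)))) && ((!(3*h >= 3*q - 4)) ==> h + val == -1)
  WP_3: (3*h >= 3*q - 4 ==> (forall h_3. ((3*h_3 >= 3*q - 4 ==> (forall h_2. ((3*h_2 >= 3*q - 4 ==> (forall h_1. ((!(3*h_1 >= 3*q - 4)) && h_1 + val == -1))) && ((!(3*h_2 >= 3*q - 4)) ==> h_2 + val == -1)))) && ((!(3*h_3 >= 3*q - 4)) ==> h_3 + val == -1)))) && ((!(3*h >= 3*q - 4)) ==> h + val == -1)
So before the loop: (3*h >= 3*q - 4 ==> (forall h_3. ((3*h_3 >= 3*q - 4 ==> (forall h_2. ((3*h_2 >= 3*q - 4 ==> (forall h_1. ((!(3*h_1 >= 3*q - 4)) && h_1 + val == -1))) && ((!(3*h_2 >= 3*q - 4)) ==> h_2 + val == -1)))) && ((!(3*h_3 >= 3*q - 4)) ==> h_3 + val == -1)))) && ((!(3*h >= 3*q - 4)) ==> h + val == -1)
Answer: WP = (3*h >= 3*q - 4 ==> (forall h_3. ((3*h_3 >= 3*q - 4 ==> (forall h_2. ((3*h_2 >= 3*q - 4 ==> (forall h_1. ((!(3*h_1 >= 3*q - 4)) && h_1 + val == -1))) && ((!(3*h_2 >= 3*q - 4)) ==> h_2 + val == -1)))) && ((!(3*h_3 >= 3*q - 4)) ==> h_3 + val == -1)))) && ((!(3*h >= 3*q - 4)) ==> h + val == -1)


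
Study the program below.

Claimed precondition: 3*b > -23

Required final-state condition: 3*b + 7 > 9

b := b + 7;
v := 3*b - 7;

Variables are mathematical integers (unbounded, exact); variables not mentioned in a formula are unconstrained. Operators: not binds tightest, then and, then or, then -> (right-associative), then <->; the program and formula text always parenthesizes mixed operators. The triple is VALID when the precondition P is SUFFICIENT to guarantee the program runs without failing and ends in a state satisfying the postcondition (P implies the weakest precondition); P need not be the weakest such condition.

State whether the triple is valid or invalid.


Working backward. After the program, the postcondition 3*b + 7 > 9 must hold; in canonical form it is 3*b > 2.
Before v := 3*b - 7: 3*b > 2
Before b := b + 7: 3*b > -19
The weakest precondition is 3*b > -19.
Check whether 3*b > -23 implies it.
Countermodel: at the initial state b = -7, the precondition holds but the weakest precondition fails.
Answer: invalid
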